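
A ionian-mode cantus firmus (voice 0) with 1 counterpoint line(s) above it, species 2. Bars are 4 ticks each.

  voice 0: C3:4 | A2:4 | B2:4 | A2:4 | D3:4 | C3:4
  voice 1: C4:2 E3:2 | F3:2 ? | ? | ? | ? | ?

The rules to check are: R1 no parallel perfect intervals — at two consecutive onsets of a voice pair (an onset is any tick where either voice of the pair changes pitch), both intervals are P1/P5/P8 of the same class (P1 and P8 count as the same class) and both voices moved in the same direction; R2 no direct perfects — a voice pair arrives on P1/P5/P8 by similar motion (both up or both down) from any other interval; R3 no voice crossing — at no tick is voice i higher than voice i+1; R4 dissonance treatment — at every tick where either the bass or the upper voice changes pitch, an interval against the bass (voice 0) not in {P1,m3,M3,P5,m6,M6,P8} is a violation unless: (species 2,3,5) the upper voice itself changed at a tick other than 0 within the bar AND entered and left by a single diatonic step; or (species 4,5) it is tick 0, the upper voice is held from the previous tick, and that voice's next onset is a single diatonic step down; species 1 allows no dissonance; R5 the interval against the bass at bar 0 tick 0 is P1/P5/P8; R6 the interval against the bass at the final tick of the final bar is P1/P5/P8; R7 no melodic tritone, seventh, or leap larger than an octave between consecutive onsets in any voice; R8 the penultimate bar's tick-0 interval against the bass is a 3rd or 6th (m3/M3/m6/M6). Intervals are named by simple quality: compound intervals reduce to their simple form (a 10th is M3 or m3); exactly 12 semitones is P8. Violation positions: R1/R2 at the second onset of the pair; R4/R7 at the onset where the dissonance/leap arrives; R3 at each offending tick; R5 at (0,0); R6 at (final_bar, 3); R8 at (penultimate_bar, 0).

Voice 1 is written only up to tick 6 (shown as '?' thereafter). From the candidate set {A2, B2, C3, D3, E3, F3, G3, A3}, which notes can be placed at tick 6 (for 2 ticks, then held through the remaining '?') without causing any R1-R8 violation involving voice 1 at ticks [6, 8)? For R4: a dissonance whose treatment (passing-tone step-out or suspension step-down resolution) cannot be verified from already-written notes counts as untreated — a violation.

{A2, A3, C3, E3, F3}

A2: legal
B2: violates R4,R7
C3: legal
D3: violates R4
E3: legal
F3: legal
G3: violates R4
A3: legal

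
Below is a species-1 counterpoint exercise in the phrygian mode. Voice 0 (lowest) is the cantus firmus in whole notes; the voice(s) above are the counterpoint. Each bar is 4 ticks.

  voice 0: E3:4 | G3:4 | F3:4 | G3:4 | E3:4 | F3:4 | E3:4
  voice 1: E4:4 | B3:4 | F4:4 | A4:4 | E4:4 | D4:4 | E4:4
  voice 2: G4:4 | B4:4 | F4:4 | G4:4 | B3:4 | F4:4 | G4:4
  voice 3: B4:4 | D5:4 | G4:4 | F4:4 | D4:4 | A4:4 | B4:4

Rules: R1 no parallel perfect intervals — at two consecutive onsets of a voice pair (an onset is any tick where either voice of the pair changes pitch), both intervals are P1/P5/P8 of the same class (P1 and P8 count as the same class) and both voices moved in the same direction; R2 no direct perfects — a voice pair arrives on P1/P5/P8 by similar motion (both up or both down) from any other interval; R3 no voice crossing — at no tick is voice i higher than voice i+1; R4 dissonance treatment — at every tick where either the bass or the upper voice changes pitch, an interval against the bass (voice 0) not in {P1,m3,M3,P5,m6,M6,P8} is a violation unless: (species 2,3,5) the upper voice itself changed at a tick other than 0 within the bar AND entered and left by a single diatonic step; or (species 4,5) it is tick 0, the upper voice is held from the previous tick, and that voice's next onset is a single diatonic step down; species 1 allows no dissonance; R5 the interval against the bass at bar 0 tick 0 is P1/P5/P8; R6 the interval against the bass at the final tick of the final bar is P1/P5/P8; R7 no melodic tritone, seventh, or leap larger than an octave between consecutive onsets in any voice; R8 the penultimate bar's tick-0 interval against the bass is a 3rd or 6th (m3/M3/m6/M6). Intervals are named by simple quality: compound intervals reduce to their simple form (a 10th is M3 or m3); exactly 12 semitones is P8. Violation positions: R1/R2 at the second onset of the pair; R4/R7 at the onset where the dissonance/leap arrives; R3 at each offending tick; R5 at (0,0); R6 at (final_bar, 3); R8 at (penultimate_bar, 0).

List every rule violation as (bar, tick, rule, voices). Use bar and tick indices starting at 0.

bar 0: v0=E3 v1=E4 v2=G4 v3=B4 downbeat P5
bar 1: v0=G3 v1=B3 v2=B4 v3=D5 downbeat P5
bar 2: v0=F3 v1=F4 v2=F4 v3=G4 downbeat M2
bar 3: v0=G3 v1=A4 v2=G4 v3=F4 downbeat m7
bar 4: v0=E3 v1=E4 v2=B3 v3=D4 downbeat m7
bar 5: v0=F3 v1=D4 v2=F4 v3=A4 downbeat M3
bar 6: v0=E3 v1=E4 v2=G4 v3=B4 downbeat P5
  -> R5 @ bar 0 tick 0 v(0, 2): opens on m3
  -> R1 @ bar 1 tick 0 v(0, 3): E3/B4 P5 -> G3/D5 P5 similar
  -> R2 @ bar 2 tick 0 v(0, 2): G3/B4 M3 -> F3/F4 P8 similar
  -> R4 @ bar 2 tick 0 v(0, 3): F3/G4 M2 untreated
  -> R7 @ bar 2 tick 0 v(1,): B3->F4 leap 6st
  -> R7 @ bar 2 tick 0 v(2,): B4->F4 leap 6st
  -> R1 @ bar 3 tick 0 v(0, 2): F3/F4 P8 -> G3/G4 P8 similar
  -> R3 @ bar 3 tick 0 v(1, 2): A4 above G4
  -> R3 @ bar 3 tick 0 v(2, 3): G4 above F4
  -> R4 @ bar 3 tick 0 v(0, 1): G3/A4 M2 untreated
  -> R4 @ bar 3 tick 0 v(0, 3): G3/F4 m7 untreated
  -> R3 @ bar 3 tick 1 v(1, 2): A4 above G4
  -> R3 @ bar 3 tick 1 v(2, 3): G4 above F4
  -> R3 @ bar 3 tick 2 v(1, 2): A4 above G4
  -> R3 @ bar 3 tick 2 v(2, 3): G4 above F4
  -> R3 @ bar 3 tick 3 v(1, 2): A4 above G4
  -> R3 @ bar 3 tick 3 v(2, 3): G4 above F4
  -> R2 @ bar 4 tick 0 v(0, 1): G3/A4 M2 -> E3/E4 P8 similar
  -> R2 @ bar 4 tick 0 v(0, 2): G3/G4 P8 -> E3/B3 P5 similar
  -> R3 @ bar 4 tick 0 v(1, 2): E4 above B3
  -> R4 @ bar 4 tick 0 v(0, 3): E3/D4 m7 untreated
  -> R3 @ bar 4 tick 1 v(1, 2): E4 above B3
  -> R3 @ bar 4 tick 2 v(1, 2): E4 above B3
  -> R3 @ bar 4 tick 3 v(1, 2): E4 above B3
  -> R2 @ bar 5 tick 0 v(0, 2): E3/B3 P5 -> F3/F4 P8 similar
  -> R7 @ bar 5 tick 0 v(2,): B3->F4 leap 6st
  -> R8 @ bar 5 tick 0 v(0, 2): penult P8 not 3rd/6th
  -> R1 @ bar 6 tick 0 v(1, 3): D4/A4 P5 -> E4/B4 P5 similar
  -> R6 @ bar 6 tick 3 v(0, 2): closes on m3

(0, 0, R5, (0, 2))
(1, 0, R1, (0, 3))
(2, 0, R2, (0, 2))
(2, 0, R4, (0, 3))
(2, 0, R7, (1,))
(2, 0, R7, (2,))
(3, 0, R1, (0, 2))
(3, 0, R3, (1, 2))
(3, 0, R3, (2, 3))
(3, 0, R4, (0, 1))
(3, 0, R4, (0, 3))
(3, 1, R3, (1, 2))
(3, 1, R3, (2, 3))
(3, 2, R3, (1, 2))
(3, 2, R3, (2, 3))
(3, 3, R3, (1, 2))
(3, 3, R3, (2, 3))
(4, 0, R2, (0, 1))
(4, 0, R2, (0, 2))
(4, 0, R3, (1, 2))
(4, 0, R4, (0, 3))
(4, 1, R3, (1, 2))
(4, 2, R3, (1, 2))
(4, 3, R3, (1, 2))
(5, 0, R2, (0, 2))
(5, 0, R7, (2,))
(5, 0, R8, (0, 2))
(6, 0, R1, (1, 3))
(6, 3, R6, (0, 2))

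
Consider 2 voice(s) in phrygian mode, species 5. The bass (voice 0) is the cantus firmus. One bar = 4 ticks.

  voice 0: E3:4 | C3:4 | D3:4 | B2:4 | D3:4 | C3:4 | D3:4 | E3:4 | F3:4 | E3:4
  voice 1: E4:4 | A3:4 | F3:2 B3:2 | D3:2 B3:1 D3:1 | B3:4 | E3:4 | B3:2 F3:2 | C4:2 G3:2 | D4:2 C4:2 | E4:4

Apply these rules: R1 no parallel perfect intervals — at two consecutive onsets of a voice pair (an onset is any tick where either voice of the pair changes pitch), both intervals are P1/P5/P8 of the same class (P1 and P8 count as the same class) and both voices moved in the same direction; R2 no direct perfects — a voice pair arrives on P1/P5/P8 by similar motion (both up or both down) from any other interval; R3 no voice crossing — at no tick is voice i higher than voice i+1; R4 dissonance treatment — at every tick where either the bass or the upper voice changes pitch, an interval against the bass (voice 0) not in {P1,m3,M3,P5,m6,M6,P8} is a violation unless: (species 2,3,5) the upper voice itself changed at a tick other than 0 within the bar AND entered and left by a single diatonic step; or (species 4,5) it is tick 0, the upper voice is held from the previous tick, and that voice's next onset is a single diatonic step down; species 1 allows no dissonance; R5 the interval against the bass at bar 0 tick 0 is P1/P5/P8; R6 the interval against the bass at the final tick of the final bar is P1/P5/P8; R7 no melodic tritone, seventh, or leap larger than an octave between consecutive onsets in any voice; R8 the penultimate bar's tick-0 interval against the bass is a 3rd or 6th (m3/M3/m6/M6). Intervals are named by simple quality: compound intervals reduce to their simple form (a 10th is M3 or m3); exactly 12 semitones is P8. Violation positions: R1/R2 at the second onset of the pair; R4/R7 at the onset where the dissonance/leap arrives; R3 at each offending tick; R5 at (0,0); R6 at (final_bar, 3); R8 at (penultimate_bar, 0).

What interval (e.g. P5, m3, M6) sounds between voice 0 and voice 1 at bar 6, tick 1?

voice 0=D3 voice 1=B3 -> M6

M6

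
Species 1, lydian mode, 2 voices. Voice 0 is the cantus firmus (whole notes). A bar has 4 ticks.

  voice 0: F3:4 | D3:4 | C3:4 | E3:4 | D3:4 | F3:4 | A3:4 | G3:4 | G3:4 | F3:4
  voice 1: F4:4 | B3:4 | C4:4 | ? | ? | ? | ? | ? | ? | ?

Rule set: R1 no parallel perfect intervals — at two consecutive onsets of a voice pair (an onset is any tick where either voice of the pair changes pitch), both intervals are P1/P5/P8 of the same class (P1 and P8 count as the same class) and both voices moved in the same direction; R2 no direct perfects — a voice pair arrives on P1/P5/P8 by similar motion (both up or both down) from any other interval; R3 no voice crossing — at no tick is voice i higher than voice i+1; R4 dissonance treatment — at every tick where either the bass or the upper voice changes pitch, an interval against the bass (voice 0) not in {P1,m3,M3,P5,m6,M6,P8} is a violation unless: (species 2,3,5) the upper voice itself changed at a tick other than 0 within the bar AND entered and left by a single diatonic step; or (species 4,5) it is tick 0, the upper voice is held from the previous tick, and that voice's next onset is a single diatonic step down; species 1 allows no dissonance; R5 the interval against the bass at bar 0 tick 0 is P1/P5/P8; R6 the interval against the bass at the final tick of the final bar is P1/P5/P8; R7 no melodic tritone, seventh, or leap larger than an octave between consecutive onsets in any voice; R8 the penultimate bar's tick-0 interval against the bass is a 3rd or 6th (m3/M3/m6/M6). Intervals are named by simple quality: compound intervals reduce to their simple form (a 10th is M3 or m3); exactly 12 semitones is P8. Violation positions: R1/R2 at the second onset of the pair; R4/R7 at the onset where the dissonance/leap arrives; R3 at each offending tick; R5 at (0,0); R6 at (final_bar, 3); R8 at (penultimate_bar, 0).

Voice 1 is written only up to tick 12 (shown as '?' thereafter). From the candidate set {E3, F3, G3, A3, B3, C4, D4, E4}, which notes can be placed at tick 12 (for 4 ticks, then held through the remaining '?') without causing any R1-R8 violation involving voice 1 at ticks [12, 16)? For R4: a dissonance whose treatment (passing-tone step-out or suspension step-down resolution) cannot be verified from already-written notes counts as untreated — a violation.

{B3, C4, E3, G3}

E3: legal
F3: violates R4
G3: legal
A3: violates R4
B3: legal
C4: legal
D4: violates R4
E4: violates R1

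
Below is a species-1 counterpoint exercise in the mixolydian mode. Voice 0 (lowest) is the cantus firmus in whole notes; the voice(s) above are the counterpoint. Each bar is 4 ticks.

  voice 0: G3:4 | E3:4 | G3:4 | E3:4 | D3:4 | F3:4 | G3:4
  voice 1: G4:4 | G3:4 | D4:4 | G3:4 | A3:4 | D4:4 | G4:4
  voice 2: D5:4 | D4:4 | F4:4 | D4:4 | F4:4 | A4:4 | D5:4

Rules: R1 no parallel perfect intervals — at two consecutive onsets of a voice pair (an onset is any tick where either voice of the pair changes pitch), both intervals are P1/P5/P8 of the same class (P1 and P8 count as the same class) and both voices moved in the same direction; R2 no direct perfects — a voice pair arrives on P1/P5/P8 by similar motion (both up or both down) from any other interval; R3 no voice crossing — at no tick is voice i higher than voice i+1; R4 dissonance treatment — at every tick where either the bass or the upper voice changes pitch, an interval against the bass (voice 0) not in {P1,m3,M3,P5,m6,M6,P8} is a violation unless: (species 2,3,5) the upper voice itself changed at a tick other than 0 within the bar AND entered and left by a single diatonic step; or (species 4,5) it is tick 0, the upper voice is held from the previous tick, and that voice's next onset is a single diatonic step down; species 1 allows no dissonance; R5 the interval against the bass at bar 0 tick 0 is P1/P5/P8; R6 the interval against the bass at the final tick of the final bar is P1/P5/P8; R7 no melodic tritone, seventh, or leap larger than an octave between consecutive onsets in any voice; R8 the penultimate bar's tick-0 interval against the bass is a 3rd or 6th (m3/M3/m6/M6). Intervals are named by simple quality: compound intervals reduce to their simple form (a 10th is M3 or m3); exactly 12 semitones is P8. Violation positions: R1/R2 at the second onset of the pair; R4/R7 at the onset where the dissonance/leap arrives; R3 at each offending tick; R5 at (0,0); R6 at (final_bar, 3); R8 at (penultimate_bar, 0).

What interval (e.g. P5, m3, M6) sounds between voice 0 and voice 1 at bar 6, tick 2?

voice 0=G3 voice 1=G4 -> P8

P8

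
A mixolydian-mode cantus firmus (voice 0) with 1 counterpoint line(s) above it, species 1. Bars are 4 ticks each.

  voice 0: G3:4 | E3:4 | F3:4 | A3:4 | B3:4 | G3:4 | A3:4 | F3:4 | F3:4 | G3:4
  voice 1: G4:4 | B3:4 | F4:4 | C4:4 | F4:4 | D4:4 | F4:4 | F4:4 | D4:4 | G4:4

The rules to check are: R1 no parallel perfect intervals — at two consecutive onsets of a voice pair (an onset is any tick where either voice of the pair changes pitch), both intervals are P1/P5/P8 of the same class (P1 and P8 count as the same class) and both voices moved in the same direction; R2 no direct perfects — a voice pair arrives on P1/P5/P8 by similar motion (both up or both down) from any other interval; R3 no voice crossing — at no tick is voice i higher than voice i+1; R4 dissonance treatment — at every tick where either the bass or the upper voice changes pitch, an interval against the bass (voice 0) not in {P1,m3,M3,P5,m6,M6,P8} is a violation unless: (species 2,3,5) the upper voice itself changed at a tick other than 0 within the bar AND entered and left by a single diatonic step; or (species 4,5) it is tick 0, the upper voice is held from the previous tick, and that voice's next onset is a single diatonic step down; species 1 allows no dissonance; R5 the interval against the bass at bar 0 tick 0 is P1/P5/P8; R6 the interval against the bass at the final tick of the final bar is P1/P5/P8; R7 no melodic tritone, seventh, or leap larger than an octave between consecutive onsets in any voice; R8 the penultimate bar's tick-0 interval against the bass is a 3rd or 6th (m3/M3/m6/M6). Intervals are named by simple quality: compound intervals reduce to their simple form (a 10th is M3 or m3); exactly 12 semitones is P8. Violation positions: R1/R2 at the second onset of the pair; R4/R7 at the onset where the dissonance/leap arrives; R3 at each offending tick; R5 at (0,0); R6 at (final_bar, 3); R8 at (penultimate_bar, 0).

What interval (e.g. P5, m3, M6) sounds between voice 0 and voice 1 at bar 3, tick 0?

m3

voice 0=A3 voice 1=C4 -> m3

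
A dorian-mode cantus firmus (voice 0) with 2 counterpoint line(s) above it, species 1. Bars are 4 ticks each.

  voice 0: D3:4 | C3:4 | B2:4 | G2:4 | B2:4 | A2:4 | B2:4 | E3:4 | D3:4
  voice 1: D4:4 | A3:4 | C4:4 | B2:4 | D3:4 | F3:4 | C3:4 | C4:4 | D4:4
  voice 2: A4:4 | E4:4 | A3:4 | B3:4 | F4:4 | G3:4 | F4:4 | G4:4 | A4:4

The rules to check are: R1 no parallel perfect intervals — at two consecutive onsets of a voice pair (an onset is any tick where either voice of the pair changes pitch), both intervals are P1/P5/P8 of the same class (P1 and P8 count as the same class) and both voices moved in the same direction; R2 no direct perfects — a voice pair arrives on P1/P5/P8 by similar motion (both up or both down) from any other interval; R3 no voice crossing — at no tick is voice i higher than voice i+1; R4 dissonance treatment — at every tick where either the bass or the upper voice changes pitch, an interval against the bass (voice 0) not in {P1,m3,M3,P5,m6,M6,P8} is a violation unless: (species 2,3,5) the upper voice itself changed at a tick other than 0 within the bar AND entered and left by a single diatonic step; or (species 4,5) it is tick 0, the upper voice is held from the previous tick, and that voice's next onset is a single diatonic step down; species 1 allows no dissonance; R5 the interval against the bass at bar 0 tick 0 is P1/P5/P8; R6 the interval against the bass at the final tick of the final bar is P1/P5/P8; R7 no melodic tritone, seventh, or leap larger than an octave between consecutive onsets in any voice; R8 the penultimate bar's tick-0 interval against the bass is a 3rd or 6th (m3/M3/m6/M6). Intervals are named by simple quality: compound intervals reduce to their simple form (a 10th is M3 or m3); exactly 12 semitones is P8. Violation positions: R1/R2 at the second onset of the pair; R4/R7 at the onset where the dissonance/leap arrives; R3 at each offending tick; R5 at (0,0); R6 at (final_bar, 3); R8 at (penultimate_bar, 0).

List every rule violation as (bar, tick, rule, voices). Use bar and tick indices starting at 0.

bar 0: v0=D3 v1=D4 v2=A4 downbeat P5
bar 1: v0=C3 v1=A3 v2=E4 downbeat M3
bar 2: v0=B2 v1=C4 v2=A3 downbeat m7
bar 3: v0=G2 v1=B2 v2=B3 downbeat M3
bar 4: v0=B2 v1=D3 v2=F4 downbeat TT
bar 5: v0=A2 v1=F3 v2=G3 downbeat m7
bar 6: v0=B2 v1=C3 v2=F4 downbeat TT
bar 7: v0=E3 v1=C4 v2=G4 downbeat m3
bar 8: v0=D3 v1=D4 v2=A4 downbeat P5
  -> R1 @ bar 1 tick 0 v(1, 2): D4/A4 P5 -> A3/E4 P5 similar
  -> R3 @ bar 2 tick 0 v(1, 2): C4 above A3
  -> R4 @ bar 2 tick 0 v(0, 1): B2/C4 m2 untreated
  -> R4 @ bar 2 tick 0 v(0, 2): B2/A3 m7 untreated
  -> R3 @ bar 2 tick 1 v(1, 2): C4 above A3
  -> R3 @ bar 2 tick 2 v(1, 2): C4 above A3
  -> R3 @ bar 2 tick 3 v(1, 2): C4 above A3
  -> R7 @ bar 3 tick 0 v(1,): C4->B2 leap 13st
  -> R4 @ bar 4 tick 0 v(0, 2): B2/F4 TT untreated
  -> R7 @ bar 4 tick 0 v(2,): B3->F4 leap 6st
  -> R4 @ bar 5 tick 0 v(0, 2): A2/G3 m7 untreated
  -> R7 @ bar 5 tick 0 v(2,): F4->G3 leap 10st
  -> R4 @ bar 6 tick 0 v(0, 1): B2/C3 m2 untreated
  -> R4 @ bar 6 tick 0 v(0, 2): B2/F4 TT untreated
  -> R7 @ bar 6 tick 0 v(2,): G3->F4 leap 10st
  -> R2 @ bar 7 tick 0 v(1, 2): C3/F4 P4 -> C4/G4 P5 similar
  -> R1 @ bar 8 tick 0 v(1, 2): C4/G4 P5 -> D4/A4 P5 similar

(1, 0, R1, (1, 2))
(2, 0, R3, (1, 2))
(2, 0, R4, (0, 1))
(2, 0, R4, (0, 2))
(2, 1, R3, (1, 2))
(2, 2, R3, (1, 2))
(2, 3, R3, (1, 2))
(3, 0, R7, (1,))
(4, 0, R4, (0, 2))
(4, 0, R7, (2,))
(5, 0, R4, (0, 2))
(5, 0, R7, (2,))
(6, 0, R4, (0, 1))
(6, 0, R4, (0, 2))
(6, 0, R7, (2,))
(7, 0, R2, (1, 2))
(8, 0, R1, (1, 2))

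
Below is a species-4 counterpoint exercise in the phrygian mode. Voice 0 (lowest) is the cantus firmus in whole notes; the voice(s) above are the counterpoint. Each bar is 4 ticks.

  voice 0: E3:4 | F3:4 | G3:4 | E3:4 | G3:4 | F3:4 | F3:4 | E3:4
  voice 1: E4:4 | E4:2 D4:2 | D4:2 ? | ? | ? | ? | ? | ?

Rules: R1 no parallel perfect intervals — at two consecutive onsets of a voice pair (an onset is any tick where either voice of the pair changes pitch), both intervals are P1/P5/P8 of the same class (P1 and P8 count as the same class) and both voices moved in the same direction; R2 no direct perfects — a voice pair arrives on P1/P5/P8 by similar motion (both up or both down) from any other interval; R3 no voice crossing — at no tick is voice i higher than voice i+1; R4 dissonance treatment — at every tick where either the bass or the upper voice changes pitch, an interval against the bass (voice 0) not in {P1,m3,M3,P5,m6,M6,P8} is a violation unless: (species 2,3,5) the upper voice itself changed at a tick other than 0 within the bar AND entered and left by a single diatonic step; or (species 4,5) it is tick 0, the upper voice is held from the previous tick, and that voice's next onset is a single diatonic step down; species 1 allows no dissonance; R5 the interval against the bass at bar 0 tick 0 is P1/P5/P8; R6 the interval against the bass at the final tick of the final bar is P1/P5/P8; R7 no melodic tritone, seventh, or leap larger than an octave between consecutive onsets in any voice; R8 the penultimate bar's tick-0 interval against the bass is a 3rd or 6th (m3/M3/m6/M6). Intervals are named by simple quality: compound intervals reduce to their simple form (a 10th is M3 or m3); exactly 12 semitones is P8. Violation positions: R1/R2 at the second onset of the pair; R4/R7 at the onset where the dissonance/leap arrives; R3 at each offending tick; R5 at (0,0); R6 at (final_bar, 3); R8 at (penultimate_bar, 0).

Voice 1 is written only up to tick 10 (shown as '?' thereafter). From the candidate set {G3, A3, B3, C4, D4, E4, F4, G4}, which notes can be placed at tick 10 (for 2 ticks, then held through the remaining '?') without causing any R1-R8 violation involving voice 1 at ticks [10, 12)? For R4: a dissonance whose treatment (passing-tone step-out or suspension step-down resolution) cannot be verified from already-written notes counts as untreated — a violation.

{B3, D4, E4, G3, G4}

G3: legal
A3: violates R4
B3: legal
C4: violates R4
D4: legal
E4: legal
F4: violates R4
G4: legal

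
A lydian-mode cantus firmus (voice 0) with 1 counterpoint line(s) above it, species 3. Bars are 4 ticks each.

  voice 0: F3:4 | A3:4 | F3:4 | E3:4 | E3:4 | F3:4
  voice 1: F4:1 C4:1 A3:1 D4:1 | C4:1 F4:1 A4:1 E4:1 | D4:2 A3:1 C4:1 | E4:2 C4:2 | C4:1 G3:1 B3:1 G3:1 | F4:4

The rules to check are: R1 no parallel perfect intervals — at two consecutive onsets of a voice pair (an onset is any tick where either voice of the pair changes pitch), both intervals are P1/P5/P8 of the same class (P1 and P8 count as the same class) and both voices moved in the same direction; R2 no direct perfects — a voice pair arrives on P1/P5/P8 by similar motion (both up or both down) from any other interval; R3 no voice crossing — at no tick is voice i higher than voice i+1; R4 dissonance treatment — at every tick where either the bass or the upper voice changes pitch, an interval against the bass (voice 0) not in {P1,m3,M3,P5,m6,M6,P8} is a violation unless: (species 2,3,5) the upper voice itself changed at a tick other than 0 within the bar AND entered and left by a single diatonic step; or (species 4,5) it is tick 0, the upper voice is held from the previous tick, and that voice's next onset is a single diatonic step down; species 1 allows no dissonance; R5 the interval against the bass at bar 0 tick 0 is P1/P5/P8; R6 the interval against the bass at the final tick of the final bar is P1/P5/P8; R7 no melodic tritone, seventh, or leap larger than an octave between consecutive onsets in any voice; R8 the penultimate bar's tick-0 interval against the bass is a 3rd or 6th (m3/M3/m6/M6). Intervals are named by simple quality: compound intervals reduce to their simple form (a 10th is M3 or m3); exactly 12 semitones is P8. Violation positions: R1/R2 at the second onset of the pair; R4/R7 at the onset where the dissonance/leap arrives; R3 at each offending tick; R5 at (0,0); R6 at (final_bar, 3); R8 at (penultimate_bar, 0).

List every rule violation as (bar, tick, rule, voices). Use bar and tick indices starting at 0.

bar 0: v0=F3 v1=F4 downbeat P8
bar 1: v0=A3 v1=C4 downbeat m3
bar 2: v0=F3 v1=D4 downbeat M6
bar 3: v0=E3 v1=E4 downbeat P8
bar 4: v0=E3 v1=C4 downbeat m6
bar 5: v0=F3 v1=F4 downbeat P8
  -> R2 @ bar 5 tick 0 v(0, 1): E3/G3 m3 -> F3/F4 P8 similar
  -> R7 @ bar 5 tick 0 v(1,): G3->F4 leap 10st

(5, 0, R2, (0, 1))
(5, 0, R7, (1,))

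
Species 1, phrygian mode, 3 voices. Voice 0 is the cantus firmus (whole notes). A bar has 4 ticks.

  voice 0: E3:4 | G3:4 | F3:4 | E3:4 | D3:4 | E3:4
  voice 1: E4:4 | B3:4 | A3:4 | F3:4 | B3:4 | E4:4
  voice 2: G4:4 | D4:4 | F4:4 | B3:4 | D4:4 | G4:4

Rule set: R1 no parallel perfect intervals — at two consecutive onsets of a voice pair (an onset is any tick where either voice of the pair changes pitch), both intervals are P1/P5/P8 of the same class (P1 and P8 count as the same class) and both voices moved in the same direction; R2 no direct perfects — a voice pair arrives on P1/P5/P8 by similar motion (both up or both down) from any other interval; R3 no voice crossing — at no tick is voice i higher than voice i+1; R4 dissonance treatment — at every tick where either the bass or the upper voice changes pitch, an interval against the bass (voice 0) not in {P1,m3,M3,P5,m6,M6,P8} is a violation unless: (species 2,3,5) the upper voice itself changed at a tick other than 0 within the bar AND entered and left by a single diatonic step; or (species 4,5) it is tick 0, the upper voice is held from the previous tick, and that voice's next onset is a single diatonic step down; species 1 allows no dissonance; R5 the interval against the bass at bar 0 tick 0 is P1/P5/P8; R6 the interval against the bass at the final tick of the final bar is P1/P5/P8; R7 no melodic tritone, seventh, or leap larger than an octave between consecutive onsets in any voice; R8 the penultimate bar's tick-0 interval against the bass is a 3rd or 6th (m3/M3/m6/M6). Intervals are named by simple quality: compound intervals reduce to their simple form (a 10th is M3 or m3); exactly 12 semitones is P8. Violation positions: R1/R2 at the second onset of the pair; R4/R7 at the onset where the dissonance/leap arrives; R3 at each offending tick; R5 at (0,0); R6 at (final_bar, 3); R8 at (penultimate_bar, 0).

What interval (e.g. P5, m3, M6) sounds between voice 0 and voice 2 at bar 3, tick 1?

voice 0=E3 voice 2=B3 -> P5

P5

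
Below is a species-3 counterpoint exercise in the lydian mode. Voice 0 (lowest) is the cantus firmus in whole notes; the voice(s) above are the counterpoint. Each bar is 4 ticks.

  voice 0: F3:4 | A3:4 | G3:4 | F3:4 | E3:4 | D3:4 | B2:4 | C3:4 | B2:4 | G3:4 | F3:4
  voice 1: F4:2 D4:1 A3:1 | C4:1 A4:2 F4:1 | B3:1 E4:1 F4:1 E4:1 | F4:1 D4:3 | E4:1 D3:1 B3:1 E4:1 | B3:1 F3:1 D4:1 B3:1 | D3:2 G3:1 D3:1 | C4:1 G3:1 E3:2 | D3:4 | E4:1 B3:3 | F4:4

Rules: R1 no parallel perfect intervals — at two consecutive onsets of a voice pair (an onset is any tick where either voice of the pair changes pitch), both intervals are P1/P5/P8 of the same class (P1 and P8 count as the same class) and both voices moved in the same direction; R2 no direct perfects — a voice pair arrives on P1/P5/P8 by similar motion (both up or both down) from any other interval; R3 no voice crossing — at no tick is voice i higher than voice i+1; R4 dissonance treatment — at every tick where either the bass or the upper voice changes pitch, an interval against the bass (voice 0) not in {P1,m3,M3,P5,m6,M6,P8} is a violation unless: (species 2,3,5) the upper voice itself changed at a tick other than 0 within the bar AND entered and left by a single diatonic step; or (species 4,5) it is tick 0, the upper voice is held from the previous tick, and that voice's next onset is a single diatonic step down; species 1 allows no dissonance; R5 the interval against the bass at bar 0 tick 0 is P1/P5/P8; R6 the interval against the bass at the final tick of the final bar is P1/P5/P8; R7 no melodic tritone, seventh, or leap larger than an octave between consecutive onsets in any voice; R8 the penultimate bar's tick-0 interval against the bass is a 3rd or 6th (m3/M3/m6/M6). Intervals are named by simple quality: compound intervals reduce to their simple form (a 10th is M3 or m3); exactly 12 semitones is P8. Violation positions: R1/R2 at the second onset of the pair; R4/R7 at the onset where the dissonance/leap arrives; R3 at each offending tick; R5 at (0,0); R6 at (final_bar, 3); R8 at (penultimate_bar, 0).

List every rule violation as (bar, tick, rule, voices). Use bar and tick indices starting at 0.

(2, 0, R7, (1,))
(4, 1, R3, (0, 1))
(4, 1, R4, (0, 1))
(4, 1, R7, (1,))
(5, 1, R7, (1,))
(7, 0, R2, (0, 1))
(7, 0, R7, (1,))
(9, 0, R7, (1,))
(10, 0, R7, (1,))

bar 0: v0=F3 v1=F4 downbeat P8
bar 1: v0=A3 v1=C4 downbeat m3
bar 2: v0=G3 v1=B3 downbeat M3
bar 3: v0=F3 v1=F4 downbeat P8
bar 4: v0=E3 v1=E4 downbeat P8
bar 5: v0=D3 v1=B3 downbeat M6
bar 6: v0=B2 v1=D3 downbeat m3
bar 7: v0=C3 v1=C4 downbeat P8
bar 8: v0=B2 v1=D3 downbeat m3
bar 9: v0=G3 v1=E4 downbeat M6
bar 10: v0=F3 v1=F4 downbeat P8
  -> R7 @ bar 2 tick 0 v(1,): F4->B3 leap 6st
  -> R3 @ bar 4 tick 1 v(0, 1): E3 above D3
  -> R4 @ bar 4 tick 1 v(0, 1): E3/D3 M2 untreated
  -> R7 @ bar 4 tick 1 v(1,): E4->D3 leap 14st
  -> R7 @ bar 5 tick 1 v(1,): B3->F3 leap 6st
  -> R2 @ bar 7 tick 0 v(0, 1): B2/D3 m3 -> C3/C4 P8 similar
  -> R7 @ bar 7 tick 0 v(1,): D3->C4 leap 10st
  -> R7 @ bar 9 tick 0 v(1,): D3->E4 leap 14st
  -> R7 @ bar 10 tick 0 v(1,): B3->F4 leap 6st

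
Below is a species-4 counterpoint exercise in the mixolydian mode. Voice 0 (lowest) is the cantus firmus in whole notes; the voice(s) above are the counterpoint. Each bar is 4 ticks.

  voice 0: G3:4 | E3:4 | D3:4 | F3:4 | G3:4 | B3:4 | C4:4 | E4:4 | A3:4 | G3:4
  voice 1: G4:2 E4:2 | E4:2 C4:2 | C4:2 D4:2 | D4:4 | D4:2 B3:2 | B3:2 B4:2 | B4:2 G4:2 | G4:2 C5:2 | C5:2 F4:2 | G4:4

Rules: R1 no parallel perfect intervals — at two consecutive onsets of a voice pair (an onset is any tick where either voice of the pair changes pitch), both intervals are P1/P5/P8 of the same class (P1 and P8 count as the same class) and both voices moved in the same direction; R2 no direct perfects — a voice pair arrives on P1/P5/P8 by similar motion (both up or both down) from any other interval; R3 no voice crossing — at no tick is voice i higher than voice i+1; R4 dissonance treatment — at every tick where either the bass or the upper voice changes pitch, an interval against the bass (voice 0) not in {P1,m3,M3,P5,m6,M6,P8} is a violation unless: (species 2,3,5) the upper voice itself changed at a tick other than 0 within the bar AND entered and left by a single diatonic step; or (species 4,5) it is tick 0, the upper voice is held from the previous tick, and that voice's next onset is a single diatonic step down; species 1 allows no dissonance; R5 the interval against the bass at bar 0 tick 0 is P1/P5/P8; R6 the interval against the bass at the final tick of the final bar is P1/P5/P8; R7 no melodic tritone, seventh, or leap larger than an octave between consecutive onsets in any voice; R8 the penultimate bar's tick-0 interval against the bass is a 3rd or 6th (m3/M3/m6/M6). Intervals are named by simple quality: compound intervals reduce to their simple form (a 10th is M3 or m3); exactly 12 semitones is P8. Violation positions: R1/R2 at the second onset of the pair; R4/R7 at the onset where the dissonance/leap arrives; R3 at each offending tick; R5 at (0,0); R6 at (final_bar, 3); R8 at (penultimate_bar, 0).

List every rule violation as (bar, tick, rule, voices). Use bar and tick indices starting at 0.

bar 0: v0=G3 v1=G4 downbeat P8
bar 1: v0=E3 v1=E4 downbeat P8
bar 2: v0=D3 v1=C4 downbeat m7
bar 3: v0=F3 v1=D4 downbeat M6
bar 4: v0=G3 v1=D4 downbeat P5
bar 5: v0=B3 v1=B3 downbeat P1
bar 6: v0=C4 v1=B4 downbeat M7
bar 7: v0=E4 v1=G4 downbeat m3
bar 8: v0=A3 v1=C5 downbeat m3
bar 9: v0=G3 v1=G4 downbeat P8
  -> R4 @ bar 2 tick 0 v(0, 1): D3/C4 m7 untreated
  -> R4 @ bar 6 tick 0 v(0, 1): C4/B4 M7 untreated

(2, 0, R4, (0, 1))
(6, 0, R4, (0, 1))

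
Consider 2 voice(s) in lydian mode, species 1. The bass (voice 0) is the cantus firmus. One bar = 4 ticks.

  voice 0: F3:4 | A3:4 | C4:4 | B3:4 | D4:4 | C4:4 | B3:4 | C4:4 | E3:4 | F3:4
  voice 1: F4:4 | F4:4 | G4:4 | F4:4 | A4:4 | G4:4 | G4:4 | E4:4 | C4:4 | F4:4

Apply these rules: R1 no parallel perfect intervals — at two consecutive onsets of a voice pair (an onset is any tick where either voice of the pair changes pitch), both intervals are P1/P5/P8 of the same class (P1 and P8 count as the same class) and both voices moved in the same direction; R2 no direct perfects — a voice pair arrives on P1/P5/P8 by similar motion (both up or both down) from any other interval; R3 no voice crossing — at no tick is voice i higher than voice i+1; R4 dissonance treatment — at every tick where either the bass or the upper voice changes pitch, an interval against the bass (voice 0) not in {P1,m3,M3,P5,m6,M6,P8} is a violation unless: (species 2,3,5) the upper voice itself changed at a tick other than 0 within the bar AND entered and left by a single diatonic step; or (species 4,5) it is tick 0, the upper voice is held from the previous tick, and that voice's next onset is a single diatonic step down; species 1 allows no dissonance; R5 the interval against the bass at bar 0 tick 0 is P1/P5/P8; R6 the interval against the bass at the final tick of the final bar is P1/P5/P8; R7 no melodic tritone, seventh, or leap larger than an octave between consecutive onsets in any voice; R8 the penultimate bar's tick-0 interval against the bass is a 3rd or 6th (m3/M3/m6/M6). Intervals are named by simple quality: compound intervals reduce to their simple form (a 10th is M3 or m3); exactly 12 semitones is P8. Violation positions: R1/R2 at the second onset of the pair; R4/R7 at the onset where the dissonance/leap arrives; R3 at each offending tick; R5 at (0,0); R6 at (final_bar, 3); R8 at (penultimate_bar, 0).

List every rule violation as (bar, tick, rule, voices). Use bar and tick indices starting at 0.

(2, 0, R2, (0, 1))
(3, 0, R4, (0, 1))
(4, 0, R2, (0, 1))
(5, 0, R1, (0, 1))
(9, 0, R2, (0, 1))

bar 0: v0=F3 v1=F4 downbeat P8
bar 1: v0=A3 v1=F4 downbeat m6
bar 2: v0=C4 v1=G4 downbeat P5
bar 3: v0=B3 v1=F4 downbeat TT
bar 4: v0=D4 v1=A4 downbeat P5
bar 5: v0=C4 v1=G4 downbeat P5
bar 6: v0=B3 v1=G4 downbeat m6
bar 7: v0=C4 v1=E4 downbeat M3
bar 8: v0=E3 v1=C4 downbeat m6
bar 9: v0=F3 v1=F4 downbeat P8
  -> R2 @ bar 2 tick 0 v(0, 1): A3/F4 m6 -> C4/G4 P5 similar
  -> R4 @ bar 3 tick 0 v(0, 1): B3/F4 TT untreated
  -> R2 @ bar 4 tick 0 v(0, 1): B3/F4 TT -> D4/A4 P5 similar
  -> R1 @ bar 5 tick 0 v(0, 1): D4/A4 P5 -> C4/G4 P5 similar
  -> R2 @ bar 9 tick 0 v(0, 1): E3/C4 m6 -> F3/F4 P8 similar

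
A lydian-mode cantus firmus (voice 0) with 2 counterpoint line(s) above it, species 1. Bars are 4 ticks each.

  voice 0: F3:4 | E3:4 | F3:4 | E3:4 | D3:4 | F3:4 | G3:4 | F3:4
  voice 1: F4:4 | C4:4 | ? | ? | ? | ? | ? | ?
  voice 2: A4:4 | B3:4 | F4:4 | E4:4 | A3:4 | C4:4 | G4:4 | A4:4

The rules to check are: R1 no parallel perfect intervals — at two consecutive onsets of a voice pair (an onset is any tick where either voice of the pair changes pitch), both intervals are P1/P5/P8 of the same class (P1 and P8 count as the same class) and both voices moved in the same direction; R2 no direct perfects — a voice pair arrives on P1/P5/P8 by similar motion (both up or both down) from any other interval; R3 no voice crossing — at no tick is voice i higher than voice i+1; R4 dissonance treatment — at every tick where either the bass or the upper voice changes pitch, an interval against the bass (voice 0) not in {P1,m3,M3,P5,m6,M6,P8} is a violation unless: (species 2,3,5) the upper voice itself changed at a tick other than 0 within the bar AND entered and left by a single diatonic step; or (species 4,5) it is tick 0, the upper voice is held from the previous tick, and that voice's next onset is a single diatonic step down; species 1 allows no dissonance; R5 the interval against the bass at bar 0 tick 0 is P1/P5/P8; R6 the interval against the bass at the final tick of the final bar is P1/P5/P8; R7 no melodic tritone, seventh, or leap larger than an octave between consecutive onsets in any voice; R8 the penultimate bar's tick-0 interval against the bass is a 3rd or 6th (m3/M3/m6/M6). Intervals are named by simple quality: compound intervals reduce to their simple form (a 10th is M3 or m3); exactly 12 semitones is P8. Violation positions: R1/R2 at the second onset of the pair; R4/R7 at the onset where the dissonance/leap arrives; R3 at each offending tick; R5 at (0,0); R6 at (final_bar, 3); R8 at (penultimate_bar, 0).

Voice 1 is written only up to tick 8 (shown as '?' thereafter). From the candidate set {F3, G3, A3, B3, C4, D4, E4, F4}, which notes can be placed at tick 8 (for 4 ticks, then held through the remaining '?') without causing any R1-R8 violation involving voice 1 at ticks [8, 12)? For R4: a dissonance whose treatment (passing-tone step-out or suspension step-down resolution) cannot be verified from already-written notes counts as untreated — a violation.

F3: legal
G3: violates R4
A3: legal
B3: violates R4
C4: legal
D4: legal
E4: violates R4
F4: violates R2

{A3, C4, D4, F3}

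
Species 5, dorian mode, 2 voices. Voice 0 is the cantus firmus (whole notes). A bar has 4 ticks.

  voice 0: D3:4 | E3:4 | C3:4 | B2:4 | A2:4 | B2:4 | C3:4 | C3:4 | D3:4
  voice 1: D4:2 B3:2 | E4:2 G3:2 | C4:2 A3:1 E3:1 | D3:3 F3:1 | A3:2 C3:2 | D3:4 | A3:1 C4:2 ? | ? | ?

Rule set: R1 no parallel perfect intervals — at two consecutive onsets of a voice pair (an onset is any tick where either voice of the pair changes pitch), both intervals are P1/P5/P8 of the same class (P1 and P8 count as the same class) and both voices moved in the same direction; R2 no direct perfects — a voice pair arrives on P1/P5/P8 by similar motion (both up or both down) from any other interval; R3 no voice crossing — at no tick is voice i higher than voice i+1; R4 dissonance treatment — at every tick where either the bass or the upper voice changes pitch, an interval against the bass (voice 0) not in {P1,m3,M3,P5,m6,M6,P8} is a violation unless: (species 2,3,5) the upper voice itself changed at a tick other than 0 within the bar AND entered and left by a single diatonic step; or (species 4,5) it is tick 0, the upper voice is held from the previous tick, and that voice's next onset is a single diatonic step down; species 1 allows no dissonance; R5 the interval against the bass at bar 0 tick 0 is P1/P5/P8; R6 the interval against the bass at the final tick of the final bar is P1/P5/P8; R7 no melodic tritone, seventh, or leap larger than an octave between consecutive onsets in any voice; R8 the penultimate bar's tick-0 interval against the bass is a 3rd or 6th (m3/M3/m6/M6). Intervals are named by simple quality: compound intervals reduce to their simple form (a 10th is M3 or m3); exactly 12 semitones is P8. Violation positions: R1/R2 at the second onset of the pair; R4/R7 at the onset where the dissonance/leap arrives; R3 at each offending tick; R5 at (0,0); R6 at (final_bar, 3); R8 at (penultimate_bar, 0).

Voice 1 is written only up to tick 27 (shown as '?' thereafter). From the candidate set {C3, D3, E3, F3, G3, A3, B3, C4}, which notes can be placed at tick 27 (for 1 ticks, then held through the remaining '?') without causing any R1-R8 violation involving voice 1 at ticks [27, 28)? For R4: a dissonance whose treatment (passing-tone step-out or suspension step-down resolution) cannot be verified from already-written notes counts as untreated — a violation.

{A3, C3, C4, E3, G3}

C3: legal
D3: violates R4,R7
E3: legal
F3: violates R4
G3: legal
A3: legal
B3: violates R4
C4: legal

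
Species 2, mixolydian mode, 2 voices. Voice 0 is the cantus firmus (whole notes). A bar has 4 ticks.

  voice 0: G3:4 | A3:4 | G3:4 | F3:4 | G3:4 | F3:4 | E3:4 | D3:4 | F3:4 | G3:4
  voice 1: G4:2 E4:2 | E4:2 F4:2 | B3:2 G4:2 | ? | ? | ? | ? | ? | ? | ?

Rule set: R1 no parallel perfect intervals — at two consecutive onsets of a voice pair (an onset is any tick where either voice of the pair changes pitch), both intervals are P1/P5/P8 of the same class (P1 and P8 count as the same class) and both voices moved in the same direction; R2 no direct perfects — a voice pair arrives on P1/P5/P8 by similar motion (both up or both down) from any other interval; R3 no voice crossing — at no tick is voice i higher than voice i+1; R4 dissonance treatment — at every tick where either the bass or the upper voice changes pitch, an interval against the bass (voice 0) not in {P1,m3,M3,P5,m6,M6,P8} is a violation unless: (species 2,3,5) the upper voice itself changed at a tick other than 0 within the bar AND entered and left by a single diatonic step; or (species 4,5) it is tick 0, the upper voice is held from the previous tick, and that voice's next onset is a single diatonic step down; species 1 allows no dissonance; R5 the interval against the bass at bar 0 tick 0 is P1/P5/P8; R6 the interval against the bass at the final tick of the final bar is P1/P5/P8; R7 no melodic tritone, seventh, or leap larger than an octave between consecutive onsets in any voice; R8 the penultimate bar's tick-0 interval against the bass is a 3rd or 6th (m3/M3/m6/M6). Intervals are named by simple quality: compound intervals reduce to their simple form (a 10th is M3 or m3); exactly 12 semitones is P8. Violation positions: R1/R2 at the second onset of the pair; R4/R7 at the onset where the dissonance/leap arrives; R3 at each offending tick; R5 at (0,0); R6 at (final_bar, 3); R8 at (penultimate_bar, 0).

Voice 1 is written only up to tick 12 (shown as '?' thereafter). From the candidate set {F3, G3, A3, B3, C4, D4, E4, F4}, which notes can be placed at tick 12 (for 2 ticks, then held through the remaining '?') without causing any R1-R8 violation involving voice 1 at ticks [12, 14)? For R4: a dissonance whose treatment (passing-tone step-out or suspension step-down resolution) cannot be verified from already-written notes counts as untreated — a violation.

F3: violates R1,R7
G3: violates R4
A3: violates R7
B3: violates R4
C4: violates R2
D4: legal
E4: violates R4
F4: violates R1

{D4}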